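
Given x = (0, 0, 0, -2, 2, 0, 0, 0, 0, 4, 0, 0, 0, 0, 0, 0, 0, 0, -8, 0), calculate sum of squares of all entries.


Non-zero entries: [(3, -2), (4, 2), (9, 4), (18, -8)]
Squares: [4, 4, 16, 64]
||x||_2^2 = sum = 88.

88


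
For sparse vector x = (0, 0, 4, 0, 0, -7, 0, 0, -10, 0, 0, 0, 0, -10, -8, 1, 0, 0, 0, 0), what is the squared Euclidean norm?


Non-zero entries: [(2, 4), (5, -7), (8, -10), (13, -10), (14, -8), (15, 1)]
Squares: [16, 49, 100, 100, 64, 1]
||x||_2^2 = sum = 330.

330


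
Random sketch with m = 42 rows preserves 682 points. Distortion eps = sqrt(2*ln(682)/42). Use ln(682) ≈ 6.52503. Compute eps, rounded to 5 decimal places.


ln(682) ≈ 6.52503.
2*ln(N)/m ≈ 2*6.52503/42 ≈ 0.31071571.
eps = sqrt(0.31071571) ≈ 0.5574188 ≈ 0.55742.

0.55742


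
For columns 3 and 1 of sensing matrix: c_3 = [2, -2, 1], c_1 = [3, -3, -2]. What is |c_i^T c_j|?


Inner product: 2*3 + -2*-3 + 1*-2
Products: [6, 6, -2]
Sum = 10.
|dot| = 10.

10


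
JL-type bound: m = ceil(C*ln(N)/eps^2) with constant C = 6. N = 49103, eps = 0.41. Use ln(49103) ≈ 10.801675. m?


ln(49103) ≈ 10.801675.
eps^2 = 0.41^2 = 0.1681.
C*ln(N)/eps^2 ≈ 6*10.801675/0.1681 ≈ 385.5446.
m = ceil(385.5446) = 386.

386


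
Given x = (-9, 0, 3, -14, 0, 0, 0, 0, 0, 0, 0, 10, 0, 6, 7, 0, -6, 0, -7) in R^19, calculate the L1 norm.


Non-zero entries: [(0, -9), (2, 3), (3, -14), (11, 10), (13, 6), (14, 7), (16, -6), (18, -7)]
Absolute values: [9, 3, 14, 10, 6, 7, 6, 7]
||x||_1 = sum = 62.

62


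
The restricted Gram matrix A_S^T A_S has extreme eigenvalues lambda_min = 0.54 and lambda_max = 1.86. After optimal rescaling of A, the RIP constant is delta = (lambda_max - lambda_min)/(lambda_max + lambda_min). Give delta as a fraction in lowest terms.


lambda_max - lambda_min = 1.86 - 0.54 = 1.32.
lambda_max + lambda_min = 1.86 + 0.54 = 2.40.
delta = 1.32/2.40 = 132/240 = 11/20.

11/20


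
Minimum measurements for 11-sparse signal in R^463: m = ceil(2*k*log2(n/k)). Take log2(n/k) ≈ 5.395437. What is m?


log2(n/k) = log2(463/11) ≈ 5.395437.
2*k*log2(n/k) ≈ 2*11*5.395437 = 118.699614.
m = ceil(118.699614) = 119.

119


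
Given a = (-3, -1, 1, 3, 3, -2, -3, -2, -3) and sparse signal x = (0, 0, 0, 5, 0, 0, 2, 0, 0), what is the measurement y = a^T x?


Non-zero terms: ['3*5', '-3*2']
Products: [15, -6]
y = sum = 9.

9


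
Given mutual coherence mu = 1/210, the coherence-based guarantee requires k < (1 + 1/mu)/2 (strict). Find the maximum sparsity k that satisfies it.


1/mu = 210.
1 + 1/mu = 211.
(1 + 1/mu)/2 = 105.5 is not an integer, so k_max = floor(105.5) = 105.

105


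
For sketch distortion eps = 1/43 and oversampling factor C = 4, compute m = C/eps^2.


1/eps = 43.
(1/eps)^2 = 1849.
m = 4*1849 = 7396.

7396


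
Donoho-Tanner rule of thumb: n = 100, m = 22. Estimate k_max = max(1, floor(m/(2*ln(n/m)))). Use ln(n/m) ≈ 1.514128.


n/m = 100/22 = 50/11.
ln(n/m) ≈ 1.514128.
2*ln(n/m) ≈ 3.028256.
m/(2*ln(n/m)) ≈ 22/3.028256 ≈ 7.2649.
floor = 7.
k_max = max(1, 7) = 7.

7


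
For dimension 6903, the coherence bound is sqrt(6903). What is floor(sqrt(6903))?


83^2 = 6889 <= 6903 < 7056 = 84^2, so 83 <= sqrt(6903) < 84.
floor(sqrt(6903)) = 83.

83


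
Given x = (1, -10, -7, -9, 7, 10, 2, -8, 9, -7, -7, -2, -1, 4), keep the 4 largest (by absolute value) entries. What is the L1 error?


Sorted |x_i| descending: [10, 10, 9, 9, 8, 7, 7, 7, 7, 4, 2, 2, 1, 1]
Keep top 4: [10, 10, 9, 9]
Tail entries: [8, 7, 7, 7, 7, 4, 2, 2, 1, 1]
L1 error = sum of tail = 46.

46


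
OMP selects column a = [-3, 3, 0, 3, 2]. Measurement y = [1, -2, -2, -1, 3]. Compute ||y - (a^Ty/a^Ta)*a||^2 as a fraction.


a^T a = 31.
a^T y = -6.
coeff = -6/31 = -6/31.
||r||^2 = 553/31.

553/31


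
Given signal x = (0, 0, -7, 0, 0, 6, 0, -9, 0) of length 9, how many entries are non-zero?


Non-zero positions: [2, 5, 7].
Sparsity = 3.

3


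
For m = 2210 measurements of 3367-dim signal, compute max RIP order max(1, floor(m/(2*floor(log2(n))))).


floor(log2(3367)) = 11.
2*11 = 22.
m/(2*floor(log2(n))) = 2210/22 ≈ 100.4545.
floor = 100.
k = max(1, 100) = 100.

100


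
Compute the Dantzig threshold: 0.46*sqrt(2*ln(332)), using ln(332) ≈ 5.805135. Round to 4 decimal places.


ln(332) ≈ 5.805135.
2*ln(n) ≈ 11.61027.
sqrt(2*ln(n)) ≈ sqrt(11.61027) ≈ 3.407385.
threshold ≈ 0.46*3.407385 = 1.5673971 ≈ 1.5674.

1.5674


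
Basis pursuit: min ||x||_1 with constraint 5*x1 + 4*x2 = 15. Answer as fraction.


Axis intercepts:
  x1 = 3, x2 = 0: L1 = 3
  x1 = 0, x2 = 15/4: L1 = 15/4
x* = (3, 0)
||x*||_1 = 3.

3


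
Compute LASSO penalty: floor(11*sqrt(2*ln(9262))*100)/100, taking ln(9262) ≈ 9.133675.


ln(9262) ≈ 9.133675.
2*ln(n) ≈ 18.26735.
sqrt(2*ln(n)) ≈ sqrt(18.26735) ≈ 4.274032.
lambda ≈ 11*4.274032 = 47.014352.
floor(lambda*100)/100 = 47.01.

47.01


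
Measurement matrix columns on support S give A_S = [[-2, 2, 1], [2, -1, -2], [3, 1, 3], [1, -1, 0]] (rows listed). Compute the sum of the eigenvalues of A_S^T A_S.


Sum of eigenvalues of A_S^T A_S = trace(A_S^T A_S) = sum of squared column norms of A_S.
A_S^T A_S diagonal: [18, 7, 14].
trace = 18 + 7 + 14 = 39.

39


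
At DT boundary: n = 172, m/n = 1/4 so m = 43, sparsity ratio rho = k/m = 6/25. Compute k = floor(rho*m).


m = 1/4*172 = 43.
rho = 6/25.
rho*m = 6/25*43 = 10.32.
k = floor(10.32) = 10.

10


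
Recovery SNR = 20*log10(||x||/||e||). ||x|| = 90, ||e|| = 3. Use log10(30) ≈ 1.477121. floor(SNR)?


||x||/||e|| = 90/3 = 30.
log10(30) ≈ 1.477121.
20*log10(||x||/||e||) ≈ 20*1.477121 = 29.54242.
floor(29.54242) = 29.

29


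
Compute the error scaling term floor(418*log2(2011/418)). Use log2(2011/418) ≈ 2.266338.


log2(n/k) = log2(2011/418) ≈ 2.266338.
k*log2(n/k) ≈ 418*2.266338 = 947.329284.
floor(947.329284) = 947.

947


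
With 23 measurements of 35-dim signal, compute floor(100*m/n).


100*m/n = 100*23/35 ≈ 65.7143.
floor = 65.

65


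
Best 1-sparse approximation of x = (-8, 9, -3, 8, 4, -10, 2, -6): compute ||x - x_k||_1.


Sorted |x_i| descending: [10, 9, 8, 8, 6, 4, 3, 2]
Keep top 1: [10]
Tail entries: [9, 8, 8, 6, 4, 3, 2]
L1 error = sum of tail = 40.

40


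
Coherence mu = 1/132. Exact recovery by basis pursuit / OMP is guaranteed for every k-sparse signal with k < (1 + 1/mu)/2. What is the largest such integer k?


1/mu = 132.
1 + 1/mu = 133.
(1 + 1/mu)/2 = 66.5 is not an integer, so k_max = floor(66.5) = 66.

66


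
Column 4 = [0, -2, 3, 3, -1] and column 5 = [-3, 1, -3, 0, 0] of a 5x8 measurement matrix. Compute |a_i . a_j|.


Inner product: 0*-3 + -2*1 + 3*-3 + 3*0 + -1*0
Products: [0, -2, -9, 0, 0]
Sum = -11.
|dot| = 11.

11


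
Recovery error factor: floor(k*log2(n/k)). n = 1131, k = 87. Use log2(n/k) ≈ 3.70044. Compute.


log2(n/k) = log2(1131/87) ≈ 3.70044.
k*log2(n/k) ≈ 87*3.70044 = 321.93828.
floor(321.93828) = 321.

321


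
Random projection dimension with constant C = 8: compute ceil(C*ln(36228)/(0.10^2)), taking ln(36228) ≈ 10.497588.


ln(36228) ≈ 10.497588.
eps^2 = 0.10^2 = 0.01.
C*ln(N)/eps^2 ≈ 8*10.497588/0.01 ≈ 8398.0704.
m = ceil(8398.0704) = 8399.

8399


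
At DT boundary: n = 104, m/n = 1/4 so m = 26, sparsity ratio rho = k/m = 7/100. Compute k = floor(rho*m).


m = 1/4*104 = 26.
rho = 7/100.
rho*m = 7/100*26 = 1.82.
k = floor(1.82) = 1.

1


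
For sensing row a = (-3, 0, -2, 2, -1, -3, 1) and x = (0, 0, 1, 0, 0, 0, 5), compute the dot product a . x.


Non-zero terms: ['-2*1', '1*5']
Products: [-2, 5]
y = sum = 3.

3


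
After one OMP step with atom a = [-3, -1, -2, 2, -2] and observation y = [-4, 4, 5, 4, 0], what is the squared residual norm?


a^T a = 22.
a^T y = 6.
coeff = 6/22 = 3/11.
||r||^2 = 785/11.

785/11


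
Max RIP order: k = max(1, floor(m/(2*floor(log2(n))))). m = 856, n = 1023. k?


floor(log2(1023)) = 9.
2*9 = 18.
m/(2*floor(log2(n))) = 856/18 ≈ 47.5556.
floor = 47.
k = max(1, 47) = 47.

47


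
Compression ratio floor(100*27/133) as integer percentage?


100*m/n = 100*27/133 ≈ 20.3008.
floor = 20.

20


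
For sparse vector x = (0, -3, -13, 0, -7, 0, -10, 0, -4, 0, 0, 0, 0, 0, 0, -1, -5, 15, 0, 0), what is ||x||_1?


Non-zero entries: [(1, -3), (2, -13), (4, -7), (6, -10), (8, -4), (15, -1), (16, -5), (17, 15)]
Absolute values: [3, 13, 7, 10, 4, 1, 5, 15]
||x||_1 = sum = 58.

58


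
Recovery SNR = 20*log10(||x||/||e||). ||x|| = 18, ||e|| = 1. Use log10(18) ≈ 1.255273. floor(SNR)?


||x||/||e|| = 18/1 = 18.
log10(18) ≈ 1.255273.
20*log10(||x||/||e||) ≈ 20*1.255273 = 25.10546.
floor(25.10546) = 25.

25


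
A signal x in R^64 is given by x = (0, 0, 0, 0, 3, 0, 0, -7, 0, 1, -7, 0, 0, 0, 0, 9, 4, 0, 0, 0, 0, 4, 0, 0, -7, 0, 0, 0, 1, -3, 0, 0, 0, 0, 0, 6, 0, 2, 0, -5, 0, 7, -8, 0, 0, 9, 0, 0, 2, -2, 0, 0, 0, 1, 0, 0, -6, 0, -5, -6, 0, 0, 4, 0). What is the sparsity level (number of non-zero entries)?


Non-zero positions: [4, 7, 9, 10, 15, 16, 21, 24, 28, 29, 35, 37, 39, 41, 42, 45, 48, 49, 53, 56, 58, 59, 62].
Sparsity = 23.

23


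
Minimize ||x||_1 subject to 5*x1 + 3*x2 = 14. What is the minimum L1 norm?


Axis intercepts:
  x1 = 14/5, x2 = 0: L1 = 14/5
  x1 = 0, x2 = 14/3: L1 = 14/3
x* = (14/5, 0)
||x*||_1 = 14/5.

14/5


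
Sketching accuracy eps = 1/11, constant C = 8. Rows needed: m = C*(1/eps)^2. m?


1/eps = 11.
(1/eps)^2 = 121.
m = 8*121 = 968.

968


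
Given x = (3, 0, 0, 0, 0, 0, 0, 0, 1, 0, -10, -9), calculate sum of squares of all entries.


Non-zero entries: [(0, 3), (8, 1), (10, -10), (11, -9)]
Squares: [9, 1, 100, 81]
||x||_2^2 = sum = 191.

191


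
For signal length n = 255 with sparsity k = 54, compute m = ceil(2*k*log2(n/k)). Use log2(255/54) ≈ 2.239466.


log2(n/k) = log2(255/54) ≈ 2.239466.
2*k*log2(n/k) ≈ 2*54*2.239466 = 241.862328.
m = ceil(241.862328) = 242.

242


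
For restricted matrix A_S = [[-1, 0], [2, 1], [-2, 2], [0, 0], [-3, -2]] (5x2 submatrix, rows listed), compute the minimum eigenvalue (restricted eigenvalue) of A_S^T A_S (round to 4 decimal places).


A_S^T A_S = [[18, 4], [4, 9]].
trace = 27.
det = 146.
disc = trace^2 - 4*det = 729 - 4*146 = 145.
sqrt(145) ≈ 12.041595.
lam_min = (27 - sqrt(145))/2 ≈ (27 - 12.041595)/2 = 7.4792025 ≈ 7.4792.

7.4792


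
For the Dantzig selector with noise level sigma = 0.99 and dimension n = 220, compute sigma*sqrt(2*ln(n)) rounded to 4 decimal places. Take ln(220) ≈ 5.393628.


ln(220) ≈ 5.393628.
2*ln(n) ≈ 10.787256.
sqrt(2*ln(n)) ≈ sqrt(10.787256) ≈ 3.284396.
threshold ≈ 0.99*3.284396 = 3.25155204 ≈ 3.2516.

3.2516


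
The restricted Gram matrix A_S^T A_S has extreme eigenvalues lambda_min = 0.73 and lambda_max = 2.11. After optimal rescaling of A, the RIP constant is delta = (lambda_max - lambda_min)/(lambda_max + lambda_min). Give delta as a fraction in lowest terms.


lambda_max - lambda_min = 2.11 - 0.73 = 1.38.
lambda_max + lambda_min = 2.11 + 0.73 = 2.84.
delta = 1.38/2.84 = 138/284 = 69/142.

69/142


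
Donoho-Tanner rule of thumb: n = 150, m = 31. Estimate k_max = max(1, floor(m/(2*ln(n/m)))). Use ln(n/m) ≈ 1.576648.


n/m = 150/31.
ln(n/m) ≈ 1.576648.
2*ln(n/m) ≈ 3.153296.
m/(2*ln(n/m)) ≈ 31/3.153296 ≈ 9.831.
floor = 9.
k_max = max(1, 9) = 9.

9


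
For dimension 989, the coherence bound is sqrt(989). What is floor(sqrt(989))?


31^2 = 961 <= 989 < 1024 = 32^2, so 31 <= sqrt(989) < 32.
floor(sqrt(989)) = 31.

31


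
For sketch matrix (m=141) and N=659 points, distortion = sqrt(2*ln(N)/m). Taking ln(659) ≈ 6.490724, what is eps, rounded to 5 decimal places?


ln(659) ≈ 6.490724.
2*ln(N)/m ≈ 2*6.490724/141 ≈ 0.09206701.
eps = sqrt(0.09206701) ≈ 0.3034255 ≈ 0.30343.

0.30343


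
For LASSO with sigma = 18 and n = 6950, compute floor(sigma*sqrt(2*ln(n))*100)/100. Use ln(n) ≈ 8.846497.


ln(6950) ≈ 8.846497.
2*ln(n) ≈ 17.692994.
sqrt(2*ln(n)) ≈ sqrt(17.692994) ≈ 4.206304.
lambda ≈ 18*4.206304 = 75.713472.
floor(lambda*100)/100 = 75.71.

75.71


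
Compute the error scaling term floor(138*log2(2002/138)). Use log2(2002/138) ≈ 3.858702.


log2(n/k) = log2(2002/138) ≈ 3.858702.
k*log2(n/k) ≈ 138*3.858702 = 532.500876.
floor(532.500876) = 532.

532


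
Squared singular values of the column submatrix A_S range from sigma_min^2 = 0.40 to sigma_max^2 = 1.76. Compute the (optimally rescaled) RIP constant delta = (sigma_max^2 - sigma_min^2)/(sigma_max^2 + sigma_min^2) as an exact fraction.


lambda_max - lambda_min = 1.76 - 0.40 = 1.36.
lambda_max + lambda_min = 1.76 + 0.40 = 2.16.
delta = 1.36/2.16 = 136/216 = 17/27.

17/27


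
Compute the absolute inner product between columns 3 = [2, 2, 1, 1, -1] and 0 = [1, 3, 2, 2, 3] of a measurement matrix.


Inner product: 2*1 + 2*3 + 1*2 + 1*2 + -1*3
Products: [2, 6, 2, 2, -3]
Sum = 9.
|dot| = 9.

9


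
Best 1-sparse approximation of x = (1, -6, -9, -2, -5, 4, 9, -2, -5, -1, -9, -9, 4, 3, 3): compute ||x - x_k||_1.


Sorted |x_i| descending: [9, 9, 9, 9, 6, 5, 5, 4, 4, 3, 3, 2, 2, 1, 1]
Keep top 1: [9]
Tail entries: [9, 9, 9, 6, 5, 5, 4, 4, 3, 3, 2, 2, 1, 1]
L1 error = sum of tail = 63.

63


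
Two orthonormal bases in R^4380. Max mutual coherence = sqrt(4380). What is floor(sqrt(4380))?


66^2 = 4356 <= 4380 < 4489 = 67^2, so 66 <= sqrt(4380) < 67.
floor(sqrt(4380)) = 66.

66


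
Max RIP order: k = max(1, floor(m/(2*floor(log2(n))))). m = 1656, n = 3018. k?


floor(log2(3018)) = 11.
2*11 = 22.
m/(2*floor(log2(n))) = 1656/22 ≈ 75.2727.
floor = 75.
k = max(1, 75) = 75.

75


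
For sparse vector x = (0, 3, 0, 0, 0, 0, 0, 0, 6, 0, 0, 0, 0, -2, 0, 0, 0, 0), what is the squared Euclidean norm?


Non-zero entries: [(1, 3), (8, 6), (13, -2)]
Squares: [9, 36, 4]
||x||_2^2 = sum = 49.

49


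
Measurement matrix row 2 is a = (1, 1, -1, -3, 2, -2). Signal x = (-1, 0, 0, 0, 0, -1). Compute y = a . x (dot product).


Non-zero terms: ['1*-1', '-2*-1']
Products: [-1, 2]
y = sum = 1.

1


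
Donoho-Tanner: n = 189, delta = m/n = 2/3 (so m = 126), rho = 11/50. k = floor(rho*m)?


m = 2/3*189 = 126.
rho = 11/50.
rho*m = 11/50*126 = 27.72.
k = floor(27.72) = 27.

27


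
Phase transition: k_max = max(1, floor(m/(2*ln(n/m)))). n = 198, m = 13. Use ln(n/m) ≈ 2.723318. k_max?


n/m = 198/13.
ln(n/m) ≈ 2.723318.
2*ln(n/m) ≈ 5.446636.
m/(2*ln(n/m)) ≈ 13/5.446636 ≈ 2.3868.
floor = 2.
k_max = max(1, 2) = 2.

2


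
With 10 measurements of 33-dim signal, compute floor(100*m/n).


100*m/n = 100*10/33 ≈ 30.303.
floor = 30.

30


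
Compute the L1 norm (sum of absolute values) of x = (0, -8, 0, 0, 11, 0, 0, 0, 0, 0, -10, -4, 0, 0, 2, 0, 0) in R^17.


Non-zero entries: [(1, -8), (4, 11), (10, -10), (11, -4), (14, 2)]
Absolute values: [8, 11, 10, 4, 2]
||x||_1 = sum = 35.

35


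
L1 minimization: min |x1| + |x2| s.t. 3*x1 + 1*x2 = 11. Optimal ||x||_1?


Axis intercepts:
  x1 = 11/3, x2 = 0: L1 = 11/3
  x1 = 0, x2 = 11: L1 = 11
x* = (11/3, 0)
||x*||_1 = 11/3.

11/3


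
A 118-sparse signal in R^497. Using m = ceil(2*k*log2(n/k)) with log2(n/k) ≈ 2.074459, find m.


log2(n/k) = log2(497/118) ≈ 2.074459.
2*k*log2(n/k) ≈ 2*118*2.074459 = 489.572324.
m = ceil(489.572324) = 490.

490


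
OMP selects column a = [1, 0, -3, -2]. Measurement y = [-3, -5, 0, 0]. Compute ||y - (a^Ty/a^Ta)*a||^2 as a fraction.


a^T a = 14.
a^T y = -3.
coeff = -3/14 = -3/14.
||r||^2 = 467/14.

467/14


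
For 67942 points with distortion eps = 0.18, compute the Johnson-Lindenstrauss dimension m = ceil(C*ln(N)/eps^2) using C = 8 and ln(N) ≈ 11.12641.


ln(67942) ≈ 11.12641.
eps^2 = 0.18^2 = 0.0324.
C*ln(N)/eps^2 ≈ 8*11.12641/0.0324 ≈ 2747.2617.
m = ceil(2747.2617) = 2748.

2748


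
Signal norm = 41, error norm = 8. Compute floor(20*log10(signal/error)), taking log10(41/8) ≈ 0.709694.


||x||/||e|| = 41/8.
log10(41/8) ≈ 0.709694.
20*log10(||x||/||e||) ≈ 20*0.709694 = 14.19388.
floor(14.19388) = 14.

14


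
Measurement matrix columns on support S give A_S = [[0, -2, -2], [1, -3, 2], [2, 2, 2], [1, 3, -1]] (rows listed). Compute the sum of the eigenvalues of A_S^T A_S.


Sum of eigenvalues of A_S^T A_S = trace(A_S^T A_S) = sum of squared column norms of A_S.
A_S^T A_S diagonal: [6, 26, 13].
trace = 6 + 26 + 13 = 45.

45


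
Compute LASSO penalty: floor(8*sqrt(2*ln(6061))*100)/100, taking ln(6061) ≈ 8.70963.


ln(6061) ≈ 8.70963.
2*ln(n) ≈ 17.41926.
sqrt(2*ln(n)) ≈ sqrt(17.41926) ≈ 4.173639.
lambda ≈ 8*4.173639 = 33.389112.
floor(lambda*100)/100 = 33.38.

33.38


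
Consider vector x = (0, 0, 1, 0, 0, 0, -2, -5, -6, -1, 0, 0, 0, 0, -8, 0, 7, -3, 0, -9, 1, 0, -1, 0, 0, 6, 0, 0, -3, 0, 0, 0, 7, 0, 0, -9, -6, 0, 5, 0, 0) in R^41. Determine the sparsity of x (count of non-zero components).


Non-zero positions: [2, 6, 7, 8, 9, 14, 16, 17, 19, 20, 22, 25, 28, 32, 35, 36, 38].
Sparsity = 17.

17


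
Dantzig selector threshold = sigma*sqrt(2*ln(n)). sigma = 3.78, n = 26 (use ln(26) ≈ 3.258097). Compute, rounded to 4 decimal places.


ln(26) ≈ 3.258097.
2*ln(n) ≈ 6.516194.
sqrt(2*ln(n)) ≈ sqrt(6.516194) ≈ 2.552684.
threshold ≈ 3.78*2.552684 = 9.64914552 ≈ 9.6491.

9.6491


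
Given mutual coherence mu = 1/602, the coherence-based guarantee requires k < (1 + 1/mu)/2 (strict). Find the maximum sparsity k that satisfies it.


1/mu = 602.
1 + 1/mu = 603.
(1 + 1/mu)/2 = 301.5 is not an integer, so k_max = floor(301.5) = 301.

301


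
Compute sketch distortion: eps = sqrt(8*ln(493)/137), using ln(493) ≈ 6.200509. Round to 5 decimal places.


ln(493) ≈ 6.200509.
8*ln(N)/m ≈ 8*6.200509/137 ≈ 0.36207352.
eps = sqrt(0.36207352) ≈ 0.6017255 ≈ 0.60173.

0.60173


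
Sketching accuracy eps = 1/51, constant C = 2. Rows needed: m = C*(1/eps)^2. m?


1/eps = 51.
(1/eps)^2 = 2601.
m = 2*2601 = 5202.

5202


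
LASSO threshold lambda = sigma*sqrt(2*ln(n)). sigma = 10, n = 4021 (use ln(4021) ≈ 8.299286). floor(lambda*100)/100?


ln(4021) ≈ 8.299286.
2*ln(n) ≈ 16.598572.
sqrt(2*ln(n)) ≈ sqrt(16.598572) ≈ 4.074135.
lambda ≈ 10*4.074135 = 40.74135.
floor(lambda*100)/100 = 40.74.

40.74


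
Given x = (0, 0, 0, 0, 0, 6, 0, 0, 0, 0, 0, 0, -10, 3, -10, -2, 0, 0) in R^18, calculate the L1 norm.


Non-zero entries: [(5, 6), (12, -10), (13, 3), (14, -10), (15, -2)]
Absolute values: [6, 10, 3, 10, 2]
||x||_1 = sum = 31.

31


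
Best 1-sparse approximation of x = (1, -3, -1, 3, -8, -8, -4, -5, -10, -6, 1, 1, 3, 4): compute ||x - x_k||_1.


Sorted |x_i| descending: [10, 8, 8, 6, 5, 4, 4, 3, 3, 3, 1, 1, 1, 1]
Keep top 1: [10]
Tail entries: [8, 8, 6, 5, 4, 4, 3, 3, 3, 1, 1, 1, 1]
L1 error = sum of tail = 48.

48


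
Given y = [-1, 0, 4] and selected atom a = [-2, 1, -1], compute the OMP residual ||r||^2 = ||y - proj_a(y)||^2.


a^T a = 6.
a^T y = -2.
coeff = -2/6 = -1/3.
||r||^2 = 49/3.

49/3


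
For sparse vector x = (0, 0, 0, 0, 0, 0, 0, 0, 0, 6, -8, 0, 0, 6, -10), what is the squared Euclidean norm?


Non-zero entries: [(9, 6), (10, -8), (13, 6), (14, -10)]
Squares: [36, 64, 36, 100]
||x||_2^2 = sum = 236.

236


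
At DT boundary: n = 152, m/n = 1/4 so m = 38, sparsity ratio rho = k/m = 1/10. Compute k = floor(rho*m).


m = 1/4*152 = 38.
rho = 1/10.
rho*m = 1/10*38 = 3.8.
k = floor(3.8) = 3.

3


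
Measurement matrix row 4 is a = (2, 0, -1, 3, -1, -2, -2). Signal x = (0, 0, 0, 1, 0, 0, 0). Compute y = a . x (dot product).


Non-zero terms: ['3*1']
Products: [3]
y = sum = 3.

3


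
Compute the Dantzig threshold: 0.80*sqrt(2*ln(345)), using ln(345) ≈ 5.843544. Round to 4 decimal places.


ln(345) ≈ 5.843544.
2*ln(n) ≈ 11.687088.
sqrt(2*ln(n)) ≈ sqrt(11.687088) ≈ 3.418638.
threshold ≈ 0.80*3.418638 = 2.7349104 ≈ 2.7349.

2.7349


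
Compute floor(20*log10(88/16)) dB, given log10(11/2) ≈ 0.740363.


||x||/||e|| = 88/16 = 11/2.
log10(11/2) ≈ 0.740363.
20*log10(||x||/||e||) ≈ 20*0.740363 = 14.80726.
floor(14.80726) = 14.

14


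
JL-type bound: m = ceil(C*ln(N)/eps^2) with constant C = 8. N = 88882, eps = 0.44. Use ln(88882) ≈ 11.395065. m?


ln(88882) ≈ 11.395065.
eps^2 = 0.44^2 = 0.1936.
C*ln(N)/eps^2 ≈ 8*11.395065/0.1936 ≈ 470.8705.
m = ceil(470.8705) = 471.

471


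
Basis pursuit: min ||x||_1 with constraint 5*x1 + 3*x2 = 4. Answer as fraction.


Axis intercepts:
  x1 = 4/5, x2 = 0: L1 = 4/5
  x1 = 0, x2 = 4/3: L1 = 4/3
x* = (4/5, 0)
||x*||_1 = 4/5.

4/5


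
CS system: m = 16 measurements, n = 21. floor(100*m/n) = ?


100*m/n = 100*16/21 ≈ 76.1905.
floor = 76.

76


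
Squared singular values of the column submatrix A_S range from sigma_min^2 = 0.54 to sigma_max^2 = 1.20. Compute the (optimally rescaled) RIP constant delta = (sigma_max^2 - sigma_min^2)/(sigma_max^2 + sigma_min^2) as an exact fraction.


lambda_max - lambda_min = 1.20 - 0.54 = 0.66.
lambda_max + lambda_min = 1.20 + 0.54 = 1.74.
delta = 0.66/1.74 = 66/174 = 11/29.

11/29


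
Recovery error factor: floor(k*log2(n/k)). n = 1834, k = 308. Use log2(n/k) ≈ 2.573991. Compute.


log2(n/k) = log2(1834/308) ≈ 2.573991.
k*log2(n/k) ≈ 308*2.573991 = 792.789228.
floor(792.789228) = 792.

792


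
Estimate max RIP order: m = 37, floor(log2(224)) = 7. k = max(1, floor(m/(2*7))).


floor(log2(224)) = 7.
2*7 = 14.
m/(2*floor(log2(n))) = 37/14 ≈ 2.6429.
floor = 2.
k = max(1, 2) = 2.

2


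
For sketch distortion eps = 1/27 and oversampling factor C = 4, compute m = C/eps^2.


1/eps = 27.
(1/eps)^2 = 729.
m = 4*729 = 2916.

2916


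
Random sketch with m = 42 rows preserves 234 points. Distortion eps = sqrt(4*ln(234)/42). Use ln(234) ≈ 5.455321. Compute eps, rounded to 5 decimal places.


ln(234) ≈ 5.455321.
4*ln(N)/m ≈ 4*5.455321/42 ≈ 0.51955438.
eps = sqrt(0.51955438) ≈ 0.7208012 ≈ 0.72080.

0.72080


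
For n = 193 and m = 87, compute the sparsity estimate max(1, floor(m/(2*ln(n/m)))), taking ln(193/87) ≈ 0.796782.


n/m = 193/87.
ln(n/m) ≈ 0.796782.
2*ln(n/m) ≈ 1.593564.
m/(2*ln(n/m)) ≈ 87/1.593564 ≈ 54.5946.
floor = 54.
k_max = max(1, 54) = 54.

54


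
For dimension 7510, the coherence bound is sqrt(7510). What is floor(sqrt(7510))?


86^2 = 7396 <= 7510 < 7569 = 87^2, so 86 <= sqrt(7510) < 87.
floor(sqrt(7510)) = 86.

86


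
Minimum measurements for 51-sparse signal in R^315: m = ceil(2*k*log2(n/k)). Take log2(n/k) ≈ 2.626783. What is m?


log2(n/k) = log2(315/51) ≈ 2.626783.
2*k*log2(n/k) ≈ 2*51*2.626783 = 267.931866.
m = ceil(267.931866) = 268.

268


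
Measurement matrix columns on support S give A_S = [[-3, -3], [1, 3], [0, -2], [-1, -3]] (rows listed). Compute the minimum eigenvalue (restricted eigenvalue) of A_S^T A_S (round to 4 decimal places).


A_S^T A_S = [[11, 15], [15, 31]].
trace = 42.
det = 116.
disc = trace^2 - 4*det = 1764 - 4*116 = 1300.
sqrt(1300) ≈ 36.055513.
lam_min = (42 - sqrt(1300))/2 ≈ (42 - 36.055513)/2 = 2.9722435 ≈ 2.9722.

2.9722


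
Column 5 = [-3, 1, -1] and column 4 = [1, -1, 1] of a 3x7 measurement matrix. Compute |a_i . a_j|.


Inner product: -3*1 + 1*-1 + -1*1
Products: [-3, -1, -1]
Sum = -5.
|dot| = 5.

5


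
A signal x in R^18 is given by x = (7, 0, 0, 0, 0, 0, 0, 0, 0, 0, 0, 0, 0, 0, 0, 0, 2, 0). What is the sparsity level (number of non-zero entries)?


Non-zero positions: [0, 16].
Sparsity = 2.

2


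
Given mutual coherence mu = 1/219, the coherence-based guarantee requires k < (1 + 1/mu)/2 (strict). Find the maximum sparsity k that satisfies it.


1/mu = 219.
1 + 1/mu = 220.
(1 + 1/mu)/2 = 110 is an integer and the inequality is strict, so k_max = 110 - 1 = 109.

109


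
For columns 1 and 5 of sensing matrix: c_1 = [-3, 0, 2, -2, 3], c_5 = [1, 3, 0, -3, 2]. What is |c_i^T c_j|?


Inner product: -3*1 + 0*3 + 2*0 + -2*-3 + 3*2
Products: [-3, 0, 0, 6, 6]
Sum = 9.
|dot| = 9.

9


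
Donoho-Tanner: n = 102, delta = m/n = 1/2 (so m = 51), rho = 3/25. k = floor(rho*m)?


m = 1/2*102 = 51.
rho = 3/25.
rho*m = 3/25*51 = 6.12.
k = floor(6.12) = 6.

6


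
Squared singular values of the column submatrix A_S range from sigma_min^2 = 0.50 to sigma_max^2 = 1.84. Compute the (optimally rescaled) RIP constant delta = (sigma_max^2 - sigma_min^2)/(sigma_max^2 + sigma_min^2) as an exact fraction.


lambda_max - lambda_min = 1.84 - 0.50 = 1.34.
lambda_max + lambda_min = 1.84 + 0.50 = 2.34.
delta = 1.34/2.34 = 134/234 = 67/117.

67/117


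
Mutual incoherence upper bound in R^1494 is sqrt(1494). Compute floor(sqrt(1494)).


38^2 = 1444 <= 1494 < 1521 = 39^2, so 38 <= sqrt(1494) < 39.
floor(sqrt(1494)) = 38.

38


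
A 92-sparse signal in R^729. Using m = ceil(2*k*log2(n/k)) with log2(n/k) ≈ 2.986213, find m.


log2(n/k) = log2(729/92) ≈ 2.986213.
2*k*log2(n/k) ≈ 2*92*2.986213 = 549.463192.
m = ceil(549.463192) = 550.

550


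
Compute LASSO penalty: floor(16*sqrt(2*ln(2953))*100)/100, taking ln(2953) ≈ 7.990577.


ln(2953) ≈ 7.990577.
2*ln(n) ≈ 15.981154.
sqrt(2*ln(n)) ≈ sqrt(15.981154) ≈ 3.997644.
lambda ≈ 16*3.997644 = 63.962304.
floor(lambda*100)/100 = 63.96.

63.96


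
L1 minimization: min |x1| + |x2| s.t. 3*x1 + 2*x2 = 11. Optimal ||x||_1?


Axis intercepts:
  x1 = 11/3, x2 = 0: L1 = 11/3
  x1 = 0, x2 = 11/2: L1 = 11/2
x* = (11/3, 0)
||x*||_1 = 11/3.

11/3


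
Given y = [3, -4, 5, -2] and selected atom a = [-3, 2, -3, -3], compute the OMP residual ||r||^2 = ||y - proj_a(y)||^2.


a^T a = 31.
a^T y = -26.
coeff = -26/31 = -26/31.
||r||^2 = 998/31.

998/31


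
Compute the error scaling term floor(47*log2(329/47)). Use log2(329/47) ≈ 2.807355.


log2(n/k) = log2(329/47) ≈ 2.807355.
k*log2(n/k) ≈ 47*2.807355 = 131.945685.
floor(131.945685) = 131.

131


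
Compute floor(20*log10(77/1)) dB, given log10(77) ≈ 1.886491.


||x||/||e|| = 77/1 = 77.
log10(77) ≈ 1.886491.
20*log10(||x||/||e||) ≈ 20*1.886491 = 37.72982.
floor(37.72982) = 37.

37


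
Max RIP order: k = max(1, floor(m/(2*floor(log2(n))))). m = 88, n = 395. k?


floor(log2(395)) = 8.
2*8 = 16.
m/(2*floor(log2(n))) = 88/16 ≈ 5.5.
floor = 5.
k = max(1, 5) = 5.

5


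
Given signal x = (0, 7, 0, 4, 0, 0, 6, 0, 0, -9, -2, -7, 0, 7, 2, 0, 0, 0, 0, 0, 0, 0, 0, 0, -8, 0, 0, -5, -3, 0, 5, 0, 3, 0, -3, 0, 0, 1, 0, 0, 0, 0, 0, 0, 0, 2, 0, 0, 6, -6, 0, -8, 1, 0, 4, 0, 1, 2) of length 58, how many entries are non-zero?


Non-zero positions: [1, 3, 6, 9, 10, 11, 13, 14, 24, 27, 28, 30, 32, 34, 37, 45, 48, 49, 51, 52, 54, 56, 57].
Sparsity = 23.

23


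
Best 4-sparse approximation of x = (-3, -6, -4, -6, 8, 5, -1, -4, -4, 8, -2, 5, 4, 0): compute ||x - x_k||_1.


Sorted |x_i| descending: [8, 8, 6, 6, 5, 5, 4, 4, 4, 4, 3, 2, 1, 0]
Keep top 4: [8, 8, 6, 6]
Tail entries: [5, 5, 4, 4, 4, 4, 3, 2, 1, 0]
L1 error = sum of tail = 32.

32


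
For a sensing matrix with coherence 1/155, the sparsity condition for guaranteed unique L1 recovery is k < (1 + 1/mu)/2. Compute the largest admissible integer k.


1/mu = 155.
1 + 1/mu = 156.
(1 + 1/mu)/2 = 78 is an integer and the inequality is strict, so k_max = 78 - 1 = 77.

77


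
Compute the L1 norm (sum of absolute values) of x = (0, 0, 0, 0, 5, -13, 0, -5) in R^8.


Non-zero entries: [(4, 5), (5, -13), (7, -5)]
Absolute values: [5, 13, 5]
||x||_1 = sum = 23.

23


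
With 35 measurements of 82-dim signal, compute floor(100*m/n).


100*m/n = 100*35/82 ≈ 42.6829.
floor = 42.

42


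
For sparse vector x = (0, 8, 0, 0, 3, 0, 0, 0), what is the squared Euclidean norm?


Non-zero entries: [(1, 8), (4, 3)]
Squares: [64, 9]
||x||_2^2 = sum = 73.

73


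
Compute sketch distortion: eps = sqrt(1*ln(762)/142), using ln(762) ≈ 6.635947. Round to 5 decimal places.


ln(762) ≈ 6.635947.
1*ln(N)/m ≈ 1*6.635947/142 ≈ 0.04673202.
eps = sqrt(0.04673202) ≈ 0.2161759 ≈ 0.21618.

0.21618


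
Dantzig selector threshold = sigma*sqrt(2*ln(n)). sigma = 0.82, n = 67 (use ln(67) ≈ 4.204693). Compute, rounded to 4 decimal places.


ln(67) ≈ 4.204693.
2*ln(n) ≈ 8.409386.
sqrt(2*ln(n)) ≈ sqrt(8.409386) ≈ 2.899894.
threshold ≈ 0.82*2.899894 = 2.37791308 ≈ 2.3779.

2.3779


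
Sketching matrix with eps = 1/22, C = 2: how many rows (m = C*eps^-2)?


1/eps = 22.
(1/eps)^2 = 484.
m = 2*484 = 968.

968


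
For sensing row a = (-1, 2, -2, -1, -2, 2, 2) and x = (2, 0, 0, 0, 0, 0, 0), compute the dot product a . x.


Non-zero terms: ['-1*2']
Products: [-2]
y = sum = -2.

-2


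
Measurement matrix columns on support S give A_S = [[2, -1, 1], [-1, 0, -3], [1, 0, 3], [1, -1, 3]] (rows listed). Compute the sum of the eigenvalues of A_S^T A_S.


Sum of eigenvalues of A_S^T A_S = trace(A_S^T A_S) = sum of squared column norms of A_S.
A_S^T A_S diagonal: [7, 2, 28].
trace = 7 + 2 + 28 = 37.

37


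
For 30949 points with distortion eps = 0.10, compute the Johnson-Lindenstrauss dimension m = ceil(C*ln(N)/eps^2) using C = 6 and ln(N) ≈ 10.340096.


ln(30949) ≈ 10.340096.
eps^2 = 0.10^2 = 0.01.
C*ln(N)/eps^2 ≈ 6*10.340096/0.01 ≈ 6204.0576.
m = ceil(6204.0576) = 6205.

6205


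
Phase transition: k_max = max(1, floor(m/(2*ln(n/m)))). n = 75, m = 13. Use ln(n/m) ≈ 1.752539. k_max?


n/m = 75/13.
ln(n/m) ≈ 1.752539.
2*ln(n/m) ≈ 3.505078.
m/(2*ln(n/m)) ≈ 13/3.505078 ≈ 3.7089.
floor = 3.
k_max = max(1, 3) = 3.

3


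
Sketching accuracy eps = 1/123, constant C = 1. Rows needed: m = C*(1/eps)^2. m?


1/eps = 123.
(1/eps)^2 = 15129.
m = 1*15129 = 15129.

15129


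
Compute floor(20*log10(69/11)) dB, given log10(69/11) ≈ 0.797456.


||x||/||e|| = 69/11.
log10(69/11) ≈ 0.797456.
20*log10(||x||/||e||) ≈ 20*0.797456 = 15.94912.
floor(15.94912) = 15.

15


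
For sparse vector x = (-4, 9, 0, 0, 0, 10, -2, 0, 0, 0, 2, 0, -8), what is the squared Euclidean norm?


Non-zero entries: [(0, -4), (1, 9), (5, 10), (6, -2), (10, 2), (12, -8)]
Squares: [16, 81, 100, 4, 4, 64]
||x||_2^2 = sum = 269.

269


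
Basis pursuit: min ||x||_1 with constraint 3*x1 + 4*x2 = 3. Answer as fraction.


Axis intercepts:
  x1 = 1, x2 = 0: L1 = 1
  x1 = 0, x2 = 3/4: L1 = 3/4
x* = (0, 3/4)
||x*||_1 = 3/4.

3/4


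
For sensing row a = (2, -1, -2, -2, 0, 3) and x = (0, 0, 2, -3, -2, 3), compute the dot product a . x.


Non-zero terms: ['-2*2', '-2*-3', '0*-2', '3*3']
Products: [-4, 6, 0, 9]
y = sum = 11.

11


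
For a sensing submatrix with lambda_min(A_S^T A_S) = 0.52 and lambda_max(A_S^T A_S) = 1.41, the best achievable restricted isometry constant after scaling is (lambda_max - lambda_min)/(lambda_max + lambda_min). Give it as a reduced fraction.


lambda_max - lambda_min = 1.41 - 0.52 = 0.89.
lambda_max + lambda_min = 1.41 + 0.52 = 1.93.
delta = 0.89/1.93 = 89/193.

89/193


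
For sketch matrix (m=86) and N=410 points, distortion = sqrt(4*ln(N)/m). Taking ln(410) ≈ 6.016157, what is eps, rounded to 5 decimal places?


ln(410) ≈ 6.016157.
4*ln(N)/m ≈ 4*6.016157/86 ≈ 0.27982126.
eps = sqrt(0.27982126) ≈ 0.5289813 ≈ 0.52898.

0.52898


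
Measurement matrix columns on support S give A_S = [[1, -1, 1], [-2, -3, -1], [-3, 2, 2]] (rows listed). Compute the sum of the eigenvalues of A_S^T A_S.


Sum of eigenvalues of A_S^T A_S = trace(A_S^T A_S) = sum of squared column norms of A_S.
A_S^T A_S diagonal: [14, 14, 6].
trace = 14 + 14 + 6 = 34.

34


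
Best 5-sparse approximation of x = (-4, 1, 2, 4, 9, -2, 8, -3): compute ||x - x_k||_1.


Sorted |x_i| descending: [9, 8, 4, 4, 3, 2, 2, 1]
Keep top 5: [9, 8, 4, 4, 3]
Tail entries: [2, 2, 1]
L1 error = sum of tail = 5.

5


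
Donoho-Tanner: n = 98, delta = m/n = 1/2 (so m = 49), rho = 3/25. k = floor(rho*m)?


m = 1/2*98 = 49.
rho = 3/25.
rho*m = 3/25*49 = 5.88.
k = floor(5.88) = 5.

5


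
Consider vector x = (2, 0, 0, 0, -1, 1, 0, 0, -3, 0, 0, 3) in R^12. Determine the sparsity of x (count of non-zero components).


Non-zero positions: [0, 4, 5, 8, 11].
Sparsity = 5.

5


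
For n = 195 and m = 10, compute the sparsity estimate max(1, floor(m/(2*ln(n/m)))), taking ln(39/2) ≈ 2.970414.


n/m = 195/10 = 39/2.
ln(n/m) ≈ 2.970414.
2*ln(n/m) ≈ 5.940828.
m/(2*ln(n/m)) ≈ 10/5.940828 ≈ 1.6833.
floor = 1.
k_max = max(1, 1) = 1.

1


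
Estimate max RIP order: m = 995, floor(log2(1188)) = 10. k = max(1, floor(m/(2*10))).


floor(log2(1188)) = 10.
2*10 = 20.
m/(2*floor(log2(n))) = 995/20 ≈ 49.75.
floor = 49.
k = max(1, 49) = 49.

49


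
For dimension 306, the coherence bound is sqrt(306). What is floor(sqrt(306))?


17^2 = 289 <= 306 < 324 = 18^2, so 17 <= sqrt(306) < 18.
floor(sqrt(306)) = 17.

17


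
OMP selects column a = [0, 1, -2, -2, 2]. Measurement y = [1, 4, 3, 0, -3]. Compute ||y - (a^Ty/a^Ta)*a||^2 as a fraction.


a^T a = 13.
a^T y = -8.
coeff = -8/13 = -8/13.
||r||^2 = 391/13.

391/13


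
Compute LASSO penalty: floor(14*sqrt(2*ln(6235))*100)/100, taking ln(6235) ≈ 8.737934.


ln(6235) ≈ 8.737934.
2*ln(n) ≈ 17.475868.
sqrt(2*ln(n)) ≈ sqrt(17.475868) ≈ 4.180415.
lambda ≈ 14*4.180415 = 58.52581.
floor(lambda*100)/100 = 58.52.

58.52


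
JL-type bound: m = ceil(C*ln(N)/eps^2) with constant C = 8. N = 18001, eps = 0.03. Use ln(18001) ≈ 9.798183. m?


ln(18001) ≈ 9.798183.
eps^2 = 0.03^2 = 0.0009.
C*ln(N)/eps^2 ≈ 8*9.798183/0.0009 ≈ 87094.96.
m = ceil(87094.96) = 87095.

87095


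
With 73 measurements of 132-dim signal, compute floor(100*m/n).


100*m/n = 100*73/132 ≈ 55.303.
floor = 55.

55


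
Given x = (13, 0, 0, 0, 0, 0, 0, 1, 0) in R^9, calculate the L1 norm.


Non-zero entries: [(0, 13), (7, 1)]
Absolute values: [13, 1]
||x||_1 = sum = 14.

14


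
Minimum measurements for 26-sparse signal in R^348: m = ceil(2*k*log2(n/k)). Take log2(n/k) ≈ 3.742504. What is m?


log2(n/k) = log2(348/26) ≈ 3.742504.
2*k*log2(n/k) ≈ 2*26*3.742504 = 194.610208.
m = ceil(194.610208) = 195.

195


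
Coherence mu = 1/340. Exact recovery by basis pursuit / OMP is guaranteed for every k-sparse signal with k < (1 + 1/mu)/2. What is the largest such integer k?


1/mu = 340.
1 + 1/mu = 341.
(1 + 1/mu)/2 = 170.5 is not an integer, so k_max = floor(170.5) = 170.

170


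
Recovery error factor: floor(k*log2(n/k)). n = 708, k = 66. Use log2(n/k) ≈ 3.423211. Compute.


log2(n/k) = log2(708/66) ≈ 3.423211.
k*log2(n/k) ≈ 66*3.423211 = 225.931926.
floor(225.931926) = 225.

225


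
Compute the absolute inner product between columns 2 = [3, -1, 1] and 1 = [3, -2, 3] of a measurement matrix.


Inner product: 3*3 + -1*-2 + 1*3
Products: [9, 2, 3]
Sum = 14.
|dot| = 14.

14


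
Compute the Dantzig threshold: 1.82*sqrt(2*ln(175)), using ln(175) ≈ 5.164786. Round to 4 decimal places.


ln(175) ≈ 5.164786.
2*ln(n) ≈ 10.329572.
sqrt(2*ln(n)) ≈ sqrt(10.329572) ≈ 3.213965.
threshold ≈ 1.82*3.213965 = 5.8494163 ≈ 5.8494.

5.8494


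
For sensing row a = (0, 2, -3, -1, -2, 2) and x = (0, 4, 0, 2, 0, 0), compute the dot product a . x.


Non-zero terms: ['2*4', '-1*2']
Products: [8, -2]
y = sum = 6.

6


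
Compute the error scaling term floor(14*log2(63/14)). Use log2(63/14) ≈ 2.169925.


log2(n/k) = log2(63/14) ≈ 2.169925.
k*log2(n/k) ≈ 14*2.169925 = 30.37895.
floor(30.37895) = 30.

30


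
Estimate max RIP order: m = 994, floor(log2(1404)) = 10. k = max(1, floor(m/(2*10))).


floor(log2(1404)) = 10.
2*10 = 20.
m/(2*floor(log2(n))) = 994/20 ≈ 49.7.
floor = 49.
k = max(1, 49) = 49.

49


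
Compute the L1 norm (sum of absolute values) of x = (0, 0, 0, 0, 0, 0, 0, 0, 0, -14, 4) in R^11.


Non-zero entries: [(9, -14), (10, 4)]
Absolute values: [14, 4]
||x||_1 = sum = 18.

18


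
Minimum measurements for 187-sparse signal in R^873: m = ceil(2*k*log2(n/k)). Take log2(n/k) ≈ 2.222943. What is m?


log2(n/k) = log2(873/187) ≈ 2.222943.
2*k*log2(n/k) ≈ 2*187*2.222943 = 831.380682.
m = ceil(831.380682) = 832.

832


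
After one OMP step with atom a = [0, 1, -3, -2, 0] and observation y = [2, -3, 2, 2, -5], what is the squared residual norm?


a^T a = 14.
a^T y = -13.
coeff = -13/14 = -13/14.
||r||^2 = 475/14.

475/14


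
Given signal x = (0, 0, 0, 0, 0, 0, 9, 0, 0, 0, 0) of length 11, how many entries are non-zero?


Non-zero positions: [6].
Sparsity = 1.

1


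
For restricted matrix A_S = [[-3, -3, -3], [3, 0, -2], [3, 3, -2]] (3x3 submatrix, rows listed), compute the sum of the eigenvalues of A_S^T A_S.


Sum of eigenvalues of A_S^T A_S = trace(A_S^T A_S) = sum of squared column norms of A_S.
A_S^T A_S diagonal: [27, 18, 17].
trace = 27 + 18 + 17 = 62.

62


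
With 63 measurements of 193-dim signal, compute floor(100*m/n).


100*m/n = 100*63/193 ≈ 32.6425.
floor = 32.

32


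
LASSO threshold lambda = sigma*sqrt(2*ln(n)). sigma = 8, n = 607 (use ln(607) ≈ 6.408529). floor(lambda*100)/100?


ln(607) ≈ 6.408529.
2*ln(n) ≈ 12.817058.
sqrt(2*ln(n)) ≈ sqrt(12.817058) ≈ 3.580092.
lambda ≈ 8*3.580092 = 28.640736.
floor(lambda*100)/100 = 28.64.

28.64


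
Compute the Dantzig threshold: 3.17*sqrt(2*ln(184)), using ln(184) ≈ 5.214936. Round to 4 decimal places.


ln(184) ≈ 5.214936.
2*ln(n) ≈ 10.429872.
sqrt(2*ln(n)) ≈ sqrt(10.429872) ≈ 3.229531.
threshold ≈ 3.17*3.229531 = 10.23761327 ≈ 10.2376.

10.2376


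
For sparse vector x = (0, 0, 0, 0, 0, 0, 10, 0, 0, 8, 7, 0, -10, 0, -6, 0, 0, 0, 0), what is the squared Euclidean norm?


Non-zero entries: [(6, 10), (9, 8), (10, 7), (12, -10), (14, -6)]
Squares: [100, 64, 49, 100, 36]
||x||_2^2 = sum = 349.

349


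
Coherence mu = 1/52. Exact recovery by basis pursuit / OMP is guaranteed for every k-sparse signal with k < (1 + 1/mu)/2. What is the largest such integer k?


1/mu = 52.
1 + 1/mu = 53.
(1 + 1/mu)/2 = 26.5 is not an integer, so k_max = floor(26.5) = 26.

26


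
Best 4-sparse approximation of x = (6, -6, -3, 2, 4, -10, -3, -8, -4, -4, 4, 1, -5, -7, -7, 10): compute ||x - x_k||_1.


Sorted |x_i| descending: [10, 10, 8, 7, 7, 6, 6, 5, 4, 4, 4, 4, 3, 3, 2, 1]
Keep top 4: [10, 10, 8, 7]
Tail entries: [7, 6, 6, 5, 4, 4, 4, 4, 3, 3, 2, 1]
L1 error = sum of tail = 49.

49


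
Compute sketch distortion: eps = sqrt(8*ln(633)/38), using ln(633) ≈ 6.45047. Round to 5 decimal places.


ln(633) ≈ 6.45047.
8*ln(N)/m ≈ 8*6.45047/38 ≈ 1.35799368.
eps = sqrt(1.35799368) ≈ 1.1653299 ≈ 1.16533.

1.16533


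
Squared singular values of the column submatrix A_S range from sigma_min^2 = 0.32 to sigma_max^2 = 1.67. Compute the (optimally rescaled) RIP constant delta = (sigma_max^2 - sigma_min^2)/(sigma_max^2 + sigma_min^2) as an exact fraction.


lambda_max - lambda_min = 1.67 - 0.32 = 1.35.
lambda_max + lambda_min = 1.67 + 0.32 = 1.99.
delta = 1.35/1.99 = 135/199.

135/199


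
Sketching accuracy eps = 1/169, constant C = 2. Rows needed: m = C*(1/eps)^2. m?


1/eps = 169.
(1/eps)^2 = 28561.
m = 2*28561 = 57122.

57122


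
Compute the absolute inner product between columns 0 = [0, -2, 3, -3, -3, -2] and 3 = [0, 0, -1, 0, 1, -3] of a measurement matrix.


Inner product: 0*0 + -2*0 + 3*-1 + -3*0 + -3*1 + -2*-3
Products: [0, 0, -3, 0, -3, 6]
Sum = 0.
|dot| = 0.

0


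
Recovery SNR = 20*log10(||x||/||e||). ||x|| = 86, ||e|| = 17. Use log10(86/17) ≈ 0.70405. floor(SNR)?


||x||/||e|| = 86/17.
log10(86/17) ≈ 0.70405.
20*log10(||x||/||e||) ≈ 20*0.70405 = 14.081.
floor(14.081) = 14.

14


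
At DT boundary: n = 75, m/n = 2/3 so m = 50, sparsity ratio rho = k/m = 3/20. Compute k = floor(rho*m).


m = 2/3*75 = 50.
rho = 3/20.
rho*m = 3/20*50 = 7.5.
k = floor(7.5) = 7.

7


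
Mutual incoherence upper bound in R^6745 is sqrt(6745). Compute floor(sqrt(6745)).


82^2 = 6724 <= 6745 < 6889 = 83^2, so 82 <= sqrt(6745) < 83.
floor(sqrt(6745)) = 82.

82
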